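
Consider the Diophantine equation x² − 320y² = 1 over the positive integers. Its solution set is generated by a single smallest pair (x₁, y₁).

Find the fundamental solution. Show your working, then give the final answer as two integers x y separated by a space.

√320 → a₀=17, period (1,7,1,34); ℓ=4 even so k=3
k=0  a_k=17  p_k/q_k = 17/1
…
k=2  a_k=7  p_k/q_k = 143/8
k=3  a_k=1  p_k/q_k = 161/9
(x₁, y₁) = (161, 9);  161² − 320·9² = 1 ✓

161 9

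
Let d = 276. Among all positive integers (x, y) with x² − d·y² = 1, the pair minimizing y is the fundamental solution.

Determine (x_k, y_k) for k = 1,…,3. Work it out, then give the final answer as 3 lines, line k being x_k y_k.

√276 = [16; 1,1,1,1,2,2,2,1,1,1,1,32, …], period ℓ=12 (even) → k=11
step 0: (16, 1)  from 16·(1,0) + (0,1)
…
step 2: (33, 2)  from 1·(17,1) + (16,1)
…
step 5: (216, 13)  from 2·(83,5) + (50,3)
step 6: (515, 31)  from 2·(216,13) + (83,5)
…
step 10: (4768, 287)  from 1·(3007,181) + (1761,106)
step 11: (7775, 468)  from 1·(4768,287) + (3007,181)
→ (7775, 468).  Check: 7775²=60450625, 276·468²=60450624, difference 1.
n=2: (7775,468)∘(7775,468) = (7775·7775+276·468·468, 7775·468+468·7775) = (120901249,7277400)
n=3: (120901249,7277400)∘(7775,468) = (7775·120901249+276·468·7277400, 7775·7277400+468·120901249) = (1880014414175,113163569532)

7775 468
120901249 7277400
1880014414175 113163569532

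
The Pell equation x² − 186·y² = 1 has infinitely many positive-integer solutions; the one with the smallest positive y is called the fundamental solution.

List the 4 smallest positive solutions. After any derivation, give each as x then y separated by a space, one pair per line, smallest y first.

7501 550
112530001 8251100
1688175067501 123783001650
25326002250120001 1856992582502200

√186 = [13; 1,1,1,3,4,3,1,1,1,26, …], period ℓ=10 (even) → k=9
k=0  a_k=13  p_k/q_k = 13/1
…
k=2  a_k=1  p_k/q_k = 27/2
k=3  a_k=1  p_k/q_k = 41/3
k=4  a_k=3  p_k/q_k = 150/11
k=5  a_k=4  p_k/q_k = 641/47
k=6  a_k=3  p_k/q_k = 2073/152
…
k=8  a_k=1  p_k/q_k = 4787/351
k=9  a_k=1  p_k/q_k = 7501/550
→ (7501, 550).  Check: 7501²=56265001, 186·550²=56265000, difference 1.
(x_2, y_2) = (7501·7501 + 186·550·550, 7501·550 + 550·7501) = (112530001, 8251100)
(x_3, y_3) = (7501·112530001 + 186·550·8251100, 7501·8251100 + 550·112530001) = (1688175067501, 123783001650)
(x_4, y_4) = (7501·1688175067501 + 186·550·123783001650, 7501·123783001650 + 550·1688175067501) = (25326002250120001, 1856992582502200)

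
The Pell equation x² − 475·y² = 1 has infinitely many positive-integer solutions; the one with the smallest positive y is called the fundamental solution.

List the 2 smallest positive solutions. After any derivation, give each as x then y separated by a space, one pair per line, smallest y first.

57799 2652
6681448801 306565896

d=475: √d = [21; 1,3,1,6,2,6,1,3,1,42] (ℓ=10, even), read p_9/q_9
a_0=21:  p_0=21·1+0=21,  q_0=21·0+1=1
a_1=1:  p_1=1·21+1=22,  q_1=1·1+0=1
a_2=3:  p_2=3·22+21=87,  q_2=3·1+1=4
…
a_8=3:  p_8=3·11878+10287=45921,  q_8=3·545+472=2107
a_9=1:  p_9=1·45921+11878=57799,  q_9=1·2107+545=2652
(x₁, y₁) = (57799, 2652);  57799² − 475·2652² = 1 ✓
(x_2, y_2) = (57799·57799 + 475·2652·2652, 57799·2652 + 2652·57799) = (6681448801, 306565896)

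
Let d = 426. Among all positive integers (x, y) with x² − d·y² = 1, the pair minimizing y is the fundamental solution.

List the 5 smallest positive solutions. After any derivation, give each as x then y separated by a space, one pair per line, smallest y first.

88751 4300
15753480001 763258600
2796274207048751 135479928012900
496344264283813920001 24047958181382517200
88102099596109264220968751 4268560672976279640021500

[20; 1,1,1,3,2,6,2,3,1,1,1,40] for √426; ℓ=12 ⇒ convergent index 11
step 0: (20, 1)  from 20·(1,0) + (0,1)
step 1: (21, 1)  from 1·(20,1) + (1,0)
step 2: (41, 2)  from 1·(21,1) + (20,1)
step 3: (62, 3)  from 1·(41,2) + (21,1)
…
step 7: (7162, 347)  from 2·(3323,161) + (516,25)
step 8: (24809, 1202)  from 3·(7162,347) + (3323,161)
step 9: (31971, 1549)  from 1·(24809,1202) + (7162,347)
step 10: (56780, 2751)  from 1·(31971,1549) + (24809,1202)
step 11: (88751, 4300)  from 1·(56780,2751) + (31971,1549)
→ (88751, 4300).  Check: 88751²=7876740001, 426·4300²=7876740000, difference 1.
n=2: (88751,4300)∘(88751,4300) = (88751·88751+426·4300·4300, 88751·4300+4300·88751) = (15753480001,763258600)
n=3: (15753480001,763258600)∘(88751,4300) = (88751·15753480001+426·4300·763258600, 88751·763258600+4300·15753480001) = (2796274207048751,135479928012900)
n=4: (2796274207048751,135479928012900)∘(88751,4300) = (88751·2796274207048751+426·4300·135479928012900, 88751·135479928012900+4300·2796274207048751) = (496344264283813920001,24047958181382517200)
n=5: (496344264283813920001,24047958181382517200)∘(88751,4300) = (88751·496344264283813920001+426·4300·24047958181382517200, 88751·24047958181382517200+4300·496344264283813920001) = (88102099596109264220968751,4268560672976279640021500)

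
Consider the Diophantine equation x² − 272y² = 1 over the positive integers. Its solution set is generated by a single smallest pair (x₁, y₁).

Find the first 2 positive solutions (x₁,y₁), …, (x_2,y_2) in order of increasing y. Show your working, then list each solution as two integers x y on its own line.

√272 → a₀=16, period (2,32); ℓ=2 even so k=1
step 0: (16, 1)  from 16·(1,0) + (0,1)
step 1: (33, 2)  from 2·(16,1) + (1,0)
→ (33, 2).  Check: 33²=1089, 272·2²=1088, difference 1.
(33+2√272)^2 = 2177 + 132√272

33 2
2177 132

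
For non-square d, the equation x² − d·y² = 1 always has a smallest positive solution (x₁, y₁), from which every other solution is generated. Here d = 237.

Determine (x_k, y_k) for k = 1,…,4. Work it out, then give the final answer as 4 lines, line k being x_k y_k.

228151 14820
104105757601 6762395640
47503665404623351 3085694655308460
21676017531356338550401 1408008642599798519280

√237 → a₀=15, period (2,1,1,7,10,7,1,1,2,30); ℓ=10 even so k=9
i=0: a=15 ⇒ p=15, q=1
i=1: a=2 ⇒ p=31, q=2
i=2: a=1 ⇒ p=46, q=3
i=3: a=1 ⇒ p=77, q=5
…
i=5: a=10 ⇒ p=5927, q=385
i=6: a=7 ⇒ p=42074, q=2733
…
i=8: a=1 ⇒ p=90075, q=5851
i=9: a=2 ⇒ p=228151, q=14820
→ (228151, 14820).  Check: 228151²=52052878801, 237·14820²=52052878800, difference 1.
(x_2, y_2) = (228151·228151 + 237·14820·14820, 228151·14820 + 14820·228151) = (104105757601, 6762395640)
(x_3, y_3) = (228151·104105757601 + 237·14820·6762395640, 228151·6762395640 + 14820·104105757601) = (47503665404623351, 3085694655308460)
(x_4, y_4) = (228151·47503665404623351 + 237·14820·3085694655308460, 228151·3085694655308460 + 14820·47503665404623351) = (21676017531356338550401, 1408008642599798519280)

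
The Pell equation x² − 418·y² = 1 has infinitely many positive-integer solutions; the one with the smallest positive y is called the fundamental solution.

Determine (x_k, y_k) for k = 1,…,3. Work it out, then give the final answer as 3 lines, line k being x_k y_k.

33857 1656
2292592897 112134384
155240635393601 7593067676520

d=418: √d = [20; 2,4,20,4,2,40] (ℓ=6, even), read p_5/q_5
k=0  a_k=20  p_k/q_k = 20/1
k=1  a_k=2  p_k/q_k = 41/2
…
k=4  a_k=4  p_k/q_k = 15068/737
k=5  a_k=2  p_k/q_k = 33857/1656
fundamental: x₁=33857, y₁=1656  (since 1146296449 − 418·2742336 = 1)
n=2: (33857,1656)∘(33857,1656) = (33857·33857+418·1656·1656, 33857·1656+1656·33857) = (2292592897,112134384)
n=3: (2292592897,112134384)∘(33857,1656) = (33857·2292592897+418·1656·112134384, 33857·112134384+1656·2292592897) = (155240635393601,7593067676520)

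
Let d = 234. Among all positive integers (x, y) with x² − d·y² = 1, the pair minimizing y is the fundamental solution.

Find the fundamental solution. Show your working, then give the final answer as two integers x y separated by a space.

√234 → a₀=15, period (3,2,1,2,1,2,3,30); ℓ=8 even so k=7
k=0  a_k=15  p_k/q_k = 15/1
k=1  a_k=3  p_k/q_k = 46/3
k=2  a_k=2  p_k/q_k = 107/7
k=3  a_k=1  p_k/q_k = 153/10
…
k=5  a_k=1  p_k/q_k = 566/37
k=6  a_k=2  p_k/q_k = 1545/101
k=7  a_k=3  p_k/q_k = 5201/340
→ (5201, 340).  Check: 5201²=27050401, 234·340²=27050400, difference 1.

5201 340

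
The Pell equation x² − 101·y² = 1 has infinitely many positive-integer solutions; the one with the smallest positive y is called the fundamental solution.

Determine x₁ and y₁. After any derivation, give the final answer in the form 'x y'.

201 20

√101 → a₀=10, period (20); ℓ=1 odd so k=1
step 0: (10, 1)  from 10·(1,0) + (0,1)
step 1: (201, 20)  from 20·(10,1) + (1,0)
fundamental: x₁=201, y₁=20  (since 40401 − 101·400 = 1)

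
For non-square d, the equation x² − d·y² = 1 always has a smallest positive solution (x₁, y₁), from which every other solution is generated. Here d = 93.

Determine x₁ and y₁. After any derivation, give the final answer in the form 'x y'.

12151 1260

[9; 1,1,1,4,6,4,1,1,1,18] for √93; ℓ=10 ⇒ convergent index 9
step 0: (9, 1)  from 9·(1,0) + (0,1)
…
step 2: (19, 2)  from 1·(10,1) + (9,1)
…
step 7: (4330, 449)  from 1·(3491,362) + (839,87)
step 8: (7821, 811)  from 1·(4330,449) + (3491,362)
step 9: (12151, 1260)  from 1·(7821,811) + (4330,449)
(x₁, y₁) = (12151, 1260);  12151² − 93·1260² = 1 ✓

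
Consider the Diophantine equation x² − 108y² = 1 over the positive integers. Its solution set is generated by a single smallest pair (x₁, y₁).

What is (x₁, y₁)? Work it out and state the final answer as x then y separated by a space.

1351 130

d=108: √d = [10; 2,1,1,4,1,1,2,20] (ℓ=8, even), read p_7/q_7
step 0: (10, 1)  from 10·(1,0) + (0,1)
…
step 3: (52, 5)  from 1·(31,3) + (21,2)
…
step 5: (291, 28)  from 1·(239,23) + (52,5)
step 6: (530, 51)  from 1·(291,28) + (239,23)
step 7: (1351, 130)  from 2·(530,51) + (291,28)
(x₁, y₁) = (1351, 130);  1351² − 108·130² = 1 ✓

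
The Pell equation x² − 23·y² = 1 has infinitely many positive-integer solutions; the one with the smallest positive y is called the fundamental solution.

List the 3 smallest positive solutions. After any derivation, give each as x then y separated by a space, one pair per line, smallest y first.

√23 = [4; 1,3,1,8, …], period ℓ=4 (even) → k=3
k=0  a_k=4  p_k/q_k = 4/1
…
k=2  a_k=3  p_k/q_k = 19/4
k=3  a_k=1  p_k/q_k = 24/5
→ (24, 5).  Check: 24²=576, 23·5²=575, difference 1.
(24+5√23)^2 = 1151 + 240√23
(24+5√23)^3 = 55224 + 11515√23

24 5
1151 240
55224 11515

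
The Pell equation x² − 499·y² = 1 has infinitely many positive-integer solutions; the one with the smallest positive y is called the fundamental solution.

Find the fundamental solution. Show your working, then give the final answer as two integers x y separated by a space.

4490 201

[22; 2,1,21,1,2,44] for √499; ℓ=6 ⇒ convergent index 5
step 0: (22, 1)  from 22·(1,0) + (0,1)
step 1: (45, 2)  from 2·(22,1) + (1,0)
…
step 3: (1452, 65)  from 21·(67,3) + (45,2)
step 4: (1519, 68)  from 1·(1452,65) + (67,3)
step 5: (4490, 201)  from 2·(1519,68) + (1452,65)
(x₁, y₁) = (4490, 201);  4490² − 499·201² = 1 ✓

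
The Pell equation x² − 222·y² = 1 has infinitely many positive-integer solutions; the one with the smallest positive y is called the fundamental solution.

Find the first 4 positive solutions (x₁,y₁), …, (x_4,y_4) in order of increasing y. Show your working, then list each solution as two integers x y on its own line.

d=222: √d = [14; 1,8,1,28] (ℓ=4, even), read p_3/q_3
k=0  a_k=14  p_k/q_k = 14/1
k=1  a_k=1  p_k/q_k = 15/1
k=2  a_k=8  p_k/q_k = 134/9
k=3  a_k=1  p_k/q_k = 149/10
(x₁, y₁) = (149, 10);  149² − 222·10² = 1 ✓
(x_2, y_2) = (149·149 + 222·10·10, 149·10 + 10·149) = (44401, 2980)
(x_3, y_3) = (149·44401 + 222·10·2980, 149·2980 + 10·44401) = (13231349, 888030)
(x_4, y_4) = (149·13231349 + 222·10·888030, 149·888030 + 10·13231349) = (3942897601, 264629960)

149 10
44401 2980
13231349 888030
3942897601 264629960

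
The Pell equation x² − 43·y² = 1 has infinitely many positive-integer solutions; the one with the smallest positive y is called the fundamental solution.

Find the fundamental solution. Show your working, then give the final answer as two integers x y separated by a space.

[6; 1,1,3,1,5,1,3,1,1,12] for √43; ℓ=10 ⇒ convergent index 9
a_0=6:  p_0=6·1+0=6,  q_0=6·0+1=1
a_1=1:  p_1=1·6+1=7,  q_1=1·1+0=1
…
a_3=3:  p_3=3·13+7=46,  q_3=3·2+1=7
a_4=1:  p_4=1·46+13=59,  q_4=1·7+2=9
…
a_7=3:  p_7=3·400+341=1541,  q_7=3·61+52=235
a_8=1:  p_8=1·1541+400=1941,  q_8=1·235+61=296
a_9=1:  p_9=1·1941+1541=3482,  q_9=1·296+235=531
→ (3482, 531).  Check: 3482²=12124324, 43·531²=12124323, difference 1.

3482 531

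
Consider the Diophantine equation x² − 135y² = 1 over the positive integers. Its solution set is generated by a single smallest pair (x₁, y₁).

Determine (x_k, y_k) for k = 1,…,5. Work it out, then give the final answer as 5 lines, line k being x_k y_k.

244 21
119071 10248
58106404 5001003
28355806081 2440479216
13837575261124 1190948856405

√135 = [11; 1,1,1,1,1,1,1,22, …], period ℓ=8 (even) → k=7
step 0: (11, 1)  from 11·(1,0) + (0,1)
…
step 3: (35, 3)  from 1·(23,2) + (12,1)
step 4: (58, 5)  from 1·(35,3) + (23,2)
step 5: (93, 8)  from 1·(58,5) + (35,3)
step 6: (151, 13)  from 1·(93,8) + (58,5)
step 7: (244, 21)  from 1·(151,13) + (93,8)
(x₁, y₁) = (244, 21);  244² − 135·21² = 1 ✓
n=2: (244,21)∘(244,21) = (244·244+135·21·21, 244·21+21·244) = (119071,10248)
n=3: (119071,10248)∘(244,21) = (244·119071+135·21·10248, 244·10248+21·119071) = (58106404,5001003)
n=4: (58106404,5001003)∘(244,21) = (244·58106404+135·21·5001003, 244·5001003+21·58106404) = (28355806081,2440479216)
n=5: (28355806081,2440479216)∘(244,21) = (244·28355806081+135·21·2440479216, 244·2440479216+21·28355806081) = (13837575261124,1190948856405)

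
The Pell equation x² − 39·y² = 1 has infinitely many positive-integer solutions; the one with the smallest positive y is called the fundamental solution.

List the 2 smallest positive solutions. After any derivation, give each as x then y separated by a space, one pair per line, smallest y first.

25 4
1249 200

√39 → a₀=6, period (4,12); ℓ=2 even so k=1
k=0  a_k=6  p_k/q_k = 6/1
k=1  a_k=4  p_k/q_k = 25/4
(x₁, y₁) = (25, 4);  25² − 39·4² = 1 ✓
n=2: (25,4)∘(25,4) = (25·25+39·4·4, 25·4+4·25) = (1249,200)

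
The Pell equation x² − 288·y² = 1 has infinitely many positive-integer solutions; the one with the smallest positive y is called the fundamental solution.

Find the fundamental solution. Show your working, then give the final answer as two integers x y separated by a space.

√288 = [16; 1,32, …], period ℓ=2 (even) → k=1
step 0: (16, 1)  from 16·(1,0) + (0,1)
step 1: (17, 1)  from 1·(16,1) + (1,0)
(x₁, y₁) = (17, 1);  17² − 288·1² = 1 ✓

17 1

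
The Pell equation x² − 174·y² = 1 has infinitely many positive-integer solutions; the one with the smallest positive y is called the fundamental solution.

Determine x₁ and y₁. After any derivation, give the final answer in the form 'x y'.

√174 = [13; 5,4,5,26, …], period ℓ=4 (even) → k=3
a_0=13:  p_0=13·1+0=13,  q_0=13·0+1=1
a_1=5:  p_1=5·13+1=66,  q_1=5·1+0=5
a_2=4:  p_2=4·66+13=277,  q_2=4·5+1=21
a_3=5:  p_3=5·277+66=1451,  q_3=5·21+5=110
→ (1451, 110).  Check: 1451²=2105401, 174·110²=2105400, difference 1.

1451 110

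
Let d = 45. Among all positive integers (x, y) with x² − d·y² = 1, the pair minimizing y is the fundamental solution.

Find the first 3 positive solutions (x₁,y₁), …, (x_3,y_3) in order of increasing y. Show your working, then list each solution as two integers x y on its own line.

161 24
51841 7728
16692641 2488392

√45 = [6; 1,2,2,2,1,12, …], period ℓ=6 (even) → k=5
step 0: (6, 1)  from 6·(1,0) + (0,1)
step 1: (7, 1)  from 1·(6,1) + (1,0)
step 2: (20, 3)  from 2·(7,1) + (6,1)
…
step 4: (114, 17)  from 2·(47,7) + (20,3)
step 5: (161, 24)  from 1·(114,17) + (47,7)
fundamental: x₁=161, y₁=24  (since 25921 − 45·576 = 1)
n=2: (161,24)∘(161,24) = (161·161+45·24·24, 161·24+24·161) = (51841,7728)
n=3: (51841,7728)∘(161,24) = (161·51841+45·24·7728, 161·7728+24·51841) = (16692641,2488392)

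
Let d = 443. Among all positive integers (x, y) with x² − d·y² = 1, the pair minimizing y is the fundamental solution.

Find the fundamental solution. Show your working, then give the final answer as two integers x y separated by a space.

442 21

√443 → a₀=21, period (21,42); ℓ=2 even so k=1
i=0: a=21 ⇒ p=21, q=1
i=1: a=21 ⇒ p=442, q=21
(x₁, y₁) = (442, 21);  442² − 443·21² = 1 ✓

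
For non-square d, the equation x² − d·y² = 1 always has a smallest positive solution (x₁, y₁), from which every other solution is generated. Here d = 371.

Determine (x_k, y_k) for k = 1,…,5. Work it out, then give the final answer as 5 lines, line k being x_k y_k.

√371 = [19; 3,1,4,1,3,38, …], period ℓ=6 (even) → k=5
step 0: (19, 1)  from 19·(1,0) + (0,1)
…
step 3: (366, 19)  from 4·(77,4) + (58,3)
step 4: (443, 23)  from 1·(366,19) + (77,4)
step 5: (1695, 88)  from 3·(443,23) + (366,19)
(x₁, y₁) = (1695, 88);  1695² − 371·88² = 1 ✓
(x_2, y_2) = (1695·1695 + 371·88·88, 1695·88 + 88·1695) = (5746049, 298320)
(x_3, y_3) = (1695·5746049 + 371·88·298320, 1695·298320 + 88·5746049) = (19479104415, 1011304712)
(x_4, y_4) = (1695·19479104415 + 371·88·1011304712, 1695·1011304712 + 88·19479104415) = (66034158220801, 3428322675360)
(x_5, y_5) = (1695·66034158220801 + 371·88·3428322675360, 1695·3428322675360 + 88·66034158220801) = (223855776889410975, 11622012858165688)

1695 88
5746049 298320
19479104415 1011304712
66034158220801 3428322675360
223855776889410975 11622012858165688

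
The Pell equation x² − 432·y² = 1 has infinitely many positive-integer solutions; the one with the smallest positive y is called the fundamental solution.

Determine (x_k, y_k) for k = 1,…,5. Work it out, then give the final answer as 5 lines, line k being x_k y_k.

d=432: √d = [20; 1,3,1,1,1,3,1,40] (ℓ=8, even), read p_7/q_7
a_0=20:  p_0=20·1+0=20,  q_0=20·0+1=1
…
a_5=1:  p_5=1·187+104=291,  q_5=1·9+5=14
a_6=3:  p_6=3·291+187=1060,  q_6=3·14+9=51
a_7=1:  p_7=1·1060+291=1351,  q_7=1·51+14=65
→ (1351, 65).  Check: 1351²=1825201, 432·65²=1825200, difference 1.
k=2:  x_2 = 1351·1351+432·65·65 = 3650401,  y_2 = 1351·65+65·1351 = 175630
k=3:  x_3 = 1351·3650401+432·65·175630 = 9863382151,  y_3 = 1351·175630+65·3650401 = 474552195
k=4:  x_4 = 1351·9863382151+432·65·474552195 = 26650854921601,  y_4 = 1351·474552195+65·9863382151 = 1282239855260
k=5:  x_5 = 1351·26650854921601+432·65·1282239855260 = 72010600134783751,  y_5 = 1351·1282239855260+65·26650854921601 = 3464611614360325

1351 65
3650401 175630
9863382151 474552195
26650854921601 1282239855260
72010600134783751 3464611614360325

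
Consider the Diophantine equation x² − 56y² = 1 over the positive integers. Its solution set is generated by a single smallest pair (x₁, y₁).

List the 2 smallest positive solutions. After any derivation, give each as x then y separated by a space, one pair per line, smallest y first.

15 2
449 60

[7; 2,14] for √56; ℓ=2 ⇒ convergent index 1
a_0=7:  p_0=7·1+0=7,  q_0=7·0+1=1
a_1=2:  p_1=2·7+1=15,  q_1=2·1+0=2
→ (15, 2).  Check: 15²=225, 56·2²=224, difference 1.
(15+2√56)^2 = 449 + 60√56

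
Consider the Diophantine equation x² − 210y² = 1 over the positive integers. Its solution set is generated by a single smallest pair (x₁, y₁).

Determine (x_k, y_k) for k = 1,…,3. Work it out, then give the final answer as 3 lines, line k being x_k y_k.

[14; 2,28] for √210; ℓ=2 ⇒ convergent index 1
i=0: a=14 ⇒ p=14, q=1
i=1: a=2 ⇒ p=29, q=2
fundamental: x₁=29, y₁=2  (since 841 − 210·4 = 1)
(29+2√210)^2 = 1681 + 116√210
(29+2√210)^3 = 97469 + 6726√210

29 2
1681 116
97469 6726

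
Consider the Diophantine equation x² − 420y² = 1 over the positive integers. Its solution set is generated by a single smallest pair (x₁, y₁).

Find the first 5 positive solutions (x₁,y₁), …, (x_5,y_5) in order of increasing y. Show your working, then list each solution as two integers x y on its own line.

41 2
3361 164
275561 13446
22592641 1102408
1852321001 90384010

d=420: √d = [20; 2,40] (ℓ=2, even), read p_1/q_1
step 0: (20, 1)  from 20·(1,0) + (0,1)
step 1: (41, 2)  from 2·(20,1) + (1,0)
fundamental: x₁=41, y₁=2  (since 1681 − 420·4 = 1)
n=2: (41,2)∘(41,2) = (41·41+420·2·2, 41·2+2·41) = (3361,164)
n=3: (3361,164)∘(41,2) = (41·3361+420·2·164, 41·164+2·3361) = (275561,13446)
n=4: (275561,13446)∘(41,2) = (41·275561+420·2·13446, 41·13446+2·275561) = (22592641,1102408)
n=5: (22592641,1102408)∘(41,2) = (41·22592641+420·2·1102408, 41·1102408+2·22592641) = (1852321001,90384010)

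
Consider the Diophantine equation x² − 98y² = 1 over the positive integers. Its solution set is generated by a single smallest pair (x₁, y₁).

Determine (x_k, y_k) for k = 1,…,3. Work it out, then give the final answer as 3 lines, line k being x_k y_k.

99 10
19601 1980
3880899 392030

[9; 1,8,1,18] for √98; ℓ=4 ⇒ convergent index 3
step 0: (9, 1)  from 9·(1,0) + (0,1)
…
step 2: (89, 9)  from 8·(10,1) + (9,1)
step 3: (99, 10)  from 1·(89,9) + (10,1)
(x₁, y₁) = (99, 10);  99² − 98·10² = 1 ✓
(x_2, y_2) = (99·99 + 98·10·10, 99·10 + 10·99) = (19601, 1980)
(x_3, y_3) = (99·19601 + 98·10·1980, 99·1980 + 10·19601) = (3880899, 392030)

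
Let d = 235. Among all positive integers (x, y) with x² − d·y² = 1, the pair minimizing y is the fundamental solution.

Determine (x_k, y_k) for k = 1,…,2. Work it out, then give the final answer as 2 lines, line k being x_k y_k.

46 3
4231 276

√235 → a₀=15, period (3,30); ℓ=2 even so k=1
i=0: a=15 ⇒ p=15, q=1
i=1: a=3 ⇒ p=46, q=3
fundamental: x₁=46, y₁=3  (since 2116 − 235·9 = 1)
n=2: (46,3)∘(46,3) = (46·46+235·3·3, 46·3+3·46) = (4231,276)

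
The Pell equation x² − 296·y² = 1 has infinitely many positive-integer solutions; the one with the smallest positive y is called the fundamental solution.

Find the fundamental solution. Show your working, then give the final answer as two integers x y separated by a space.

[17; 4,1,7,1,4,34] for √296; ℓ=6 ⇒ convergent index 5
k=0  a_k=17  p_k/q_k = 17/1
k=1  a_k=4  p_k/q_k = 69/4
…
k=3  a_k=7  p_k/q_k = 671/39
k=4  a_k=1  p_k/q_k = 757/44
k=5  a_k=4  p_k/q_k = 3699/215
fundamental: x₁=3699, y₁=215  (since 13682601 − 296·46225 = 1)

3699 215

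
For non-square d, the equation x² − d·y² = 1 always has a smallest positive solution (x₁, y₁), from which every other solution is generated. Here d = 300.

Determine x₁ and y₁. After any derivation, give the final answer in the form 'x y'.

1351 78

√300 = [17; 3,8,3,34, …], period ℓ=4 (even) → k=3
i=0: a=17 ⇒ p=17, q=1
i=1: a=3 ⇒ p=52, q=3
i=2: a=8 ⇒ p=433, q=25
i=3: a=3 ⇒ p=1351, q=78
(x₁, y₁) = (1351, 78);  1351² − 300·78² = 1 ✓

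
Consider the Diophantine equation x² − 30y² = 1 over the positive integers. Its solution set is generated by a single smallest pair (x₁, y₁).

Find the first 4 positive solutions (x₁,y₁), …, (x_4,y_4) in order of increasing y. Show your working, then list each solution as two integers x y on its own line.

d=30: √d = [5; 2,10] (ℓ=2, even), read p_1/q_1
a_0=5:  p_0=5·1+0=5,  q_0=5·0+1=1
a_1=2:  p_1=2·5+1=11,  q_1=2·1+0=2
→ (11, 2).  Check: 11²=121, 30·2²=120, difference 1.
k=2:  x_2 = 11·11+30·2·2 = 241,  y_2 = 11·2+2·11 = 44
k=3:  x_3 = 11·241+30·2·44 = 5291,  y_3 = 11·44+2·241 = 966
k=4:  x_4 = 11·5291+30·2·966 = 116161,  y_4 = 11·966+2·5291 = 21208

11 2
241 44
5291 966
116161 21208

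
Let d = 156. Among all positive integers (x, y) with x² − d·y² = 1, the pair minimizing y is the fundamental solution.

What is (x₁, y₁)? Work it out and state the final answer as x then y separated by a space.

√156 = [12; 2,24, …], period ℓ=2 (even) → k=1
a_0=12:  p_0=12·1+0=12,  q_0=12·0+1=1
a_1=2:  p_1=2·12+1=25,  q_1=2·1+0=2
fundamental: x₁=25, y₁=2  (since 625 − 156·4 = 1)

25 2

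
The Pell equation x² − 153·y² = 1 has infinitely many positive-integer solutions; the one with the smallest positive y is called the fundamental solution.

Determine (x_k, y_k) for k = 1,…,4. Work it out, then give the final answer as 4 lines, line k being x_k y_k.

2177 176
9478657 766304
41270070401 3336487440
179689877047297 14527065547456

√153 → a₀=12, period (2,1,2,2,2,1,2,24); ℓ=8 even so k=7
k=0  a_k=12  p_k/q_k = 12/1
k=1  a_k=2  p_k/q_k = 25/2
…
k=4  a_k=2  p_k/q_k = 235/19
…
k=6  a_k=1  p_k/q_k = 804/65
k=7  a_k=2  p_k/q_k = 2177/176
(x₁, y₁) = (2177, 176);  2177² − 153·176² = 1 ✓
n=2: (2177,176)∘(2177,176) = (2177·2177+153·176·176, 2177·176+176·2177) = (9478657,766304)
n=3: (9478657,766304)∘(2177,176) = (2177·9478657+153·176·766304, 2177·766304+176·9478657) = (41270070401,3336487440)
n=4: (41270070401,3336487440)∘(2177,176) = (2177·41270070401+153·176·3336487440, 2177·3336487440+176·41270070401) = (179689877047297,14527065547456)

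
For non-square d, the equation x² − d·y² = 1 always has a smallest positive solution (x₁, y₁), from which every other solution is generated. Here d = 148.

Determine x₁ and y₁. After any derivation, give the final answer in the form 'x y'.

[12; 6,24] for √148; ℓ=2 ⇒ convergent index 1
a_0=12:  p_0=12·1+0=12,  q_0=12·0+1=1
a_1=6:  p_1=6·12+1=73,  q_1=6·1+0=6
→ (73, 6).  Check: 73²=5329, 148·6²=5328, difference 1.

73 6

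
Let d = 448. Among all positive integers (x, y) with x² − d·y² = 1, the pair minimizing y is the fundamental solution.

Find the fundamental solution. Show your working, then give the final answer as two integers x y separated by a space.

d=448: √d = [21; 6,42] (ℓ=2, even), read p_1/q_1
a_0=21:  p_0=21·1+0=21,  q_0=21·0+1=1
a_1=6:  p_1=6·21+1=127,  q_1=6·1+0=6
(x₁, y₁) = (127, 6);  127² − 448·6² = 1 ✓

127 6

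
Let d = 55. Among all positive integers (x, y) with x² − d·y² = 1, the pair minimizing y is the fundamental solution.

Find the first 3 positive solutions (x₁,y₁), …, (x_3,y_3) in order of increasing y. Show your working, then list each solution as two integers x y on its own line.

89 12
15841 2136
2819609 380196

d=55: √d = [7; 2,2,2,14] (ℓ=4, even), read p_3/q_3
k=0  a_k=7  p_k/q_k = 7/1
…
k=2  a_k=2  p_k/q_k = 37/5
k=3  a_k=2  p_k/q_k = 89/12
fundamental: x₁=89, y₁=12  (since 7921 − 55·144 = 1)
k=2:  x_2 = 89·89+55·12·12 = 15841,  y_2 = 89·12+12·89 = 2136
k=3:  x_3 = 89·15841+55·12·2136 = 2819609,  y_3 = 89·2136+12·15841 = 380196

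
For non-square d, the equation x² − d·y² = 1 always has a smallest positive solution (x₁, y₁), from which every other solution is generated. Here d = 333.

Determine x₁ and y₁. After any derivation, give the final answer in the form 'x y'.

73 4

d=333: √d = [18; 4,36] (ℓ=2, even), read p_1/q_1
a_0=18:  p_0=18·1+0=18,  q_0=18·0+1=1
a_1=4:  p_1=4·18+1=73,  q_1=4·1+0=4
fundamental: x₁=73, y₁=4  (since 5329 − 333·16 = 1)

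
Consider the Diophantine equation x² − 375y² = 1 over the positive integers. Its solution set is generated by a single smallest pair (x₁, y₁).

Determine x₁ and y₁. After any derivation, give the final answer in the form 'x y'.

15124 781

√375 = [19; 2,1,2,1,5,1,2,1,2,38, …], period ℓ=10 (even) → k=9
k=0  a_k=19  p_k/q_k = 19/1
k=1  a_k=2  p_k/q_k = 39/2
…
k=4  a_k=1  p_k/q_k = 213/11
k=5  a_k=5  p_k/q_k = 1220/63
…
k=7  a_k=2  p_k/q_k = 4086/211
k=8  a_k=1  p_k/q_k = 5519/285
k=9  a_k=2  p_k/q_k = 15124/781
→ (15124, 781).  Check: 15124²=228735376, 375·781²=228735375, difference 1.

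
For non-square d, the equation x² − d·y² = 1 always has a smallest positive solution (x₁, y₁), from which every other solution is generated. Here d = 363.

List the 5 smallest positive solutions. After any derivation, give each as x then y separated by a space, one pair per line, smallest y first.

[19; 19,38] for √363; ℓ=2 ⇒ convergent index 1
k=0  a_k=19  p_k/q_k = 19/1
k=1  a_k=19  p_k/q_k = 362/19
→ (362, 19).  Check: 362²=131044, 363·19²=131043, difference 1.
k=2:  x_2 = 362·362+363·19·19 = 262087,  y_2 = 362·19+19·362 = 13756
k=3:  x_3 = 362·262087+363·19·13756 = 189750626,  y_3 = 362·13756+19·262087 = 9959325
k=4:  x_4 = 362·189750626+363·19·9959325 = 137379191137,  y_4 = 362·9959325+19·189750626 = 7210537544
k=5:  x_5 = 362·137379191137+363·19·7210537544 = 99462344632562,  y_5 = 362·7210537544+19·137379191137 = 5220419222531

362 19
262087 13756
189750626 9959325
137379191137 7210537544
99462344632562 5220419222531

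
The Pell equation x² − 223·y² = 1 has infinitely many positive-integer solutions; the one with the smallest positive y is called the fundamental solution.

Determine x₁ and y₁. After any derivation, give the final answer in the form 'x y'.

224 15

d=223: √d = [14; 1,13,1,28] (ℓ=4, even), read p_3/q_3
i=0: a=14 ⇒ p=14, q=1
i=1: a=1 ⇒ p=15, q=1
i=2: a=13 ⇒ p=209, q=14
i=3: a=1 ⇒ p=224, q=15
fundamental: x₁=224, y₁=15  (since 50176 − 223·225 = 1)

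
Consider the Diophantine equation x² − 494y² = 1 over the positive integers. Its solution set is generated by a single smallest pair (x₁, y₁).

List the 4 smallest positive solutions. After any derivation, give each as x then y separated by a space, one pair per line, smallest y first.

√494 → a₀=22, period (4,2,2,1,2,1,2,2,4,44); ℓ=10 even so k=9
i=0: a=22 ⇒ p=22, q=1
i=1: a=4 ⇒ p=89, q=4
i=2: a=2 ⇒ p=200, q=9
…
i=5: a=2 ⇒ p=1867, q=84
…
i=7: a=2 ⇒ p=6979, q=314
i=8: a=2 ⇒ p=16514, q=743
i=9: a=4 ⇒ p=73035, q=3286
(x₁, y₁) = (73035, 3286);  73035² − 494·3286² = 1 ✓
k=2:  x_2 = 73035·73035+494·3286·3286 = 10668222449,  y_2 = 73035·3286+3286·73035 = 479986020
k=3:  x_3 = 73035·10668222449+494·3286·479986020 = 1558307253052395,  y_3 = 73035·479986020+3286·10668222449 = 70111557938114
k=4:  x_4 = 73035·1558307253052395+494·3286·70111557938114 = 227621940442695115201,  y_4 = 73035·70111557938114+3286·1558307253052395 = 10241195267540325960

73035 3286
10668222449 479986020
1558307253052395 70111557938114
227621940442695115201 10241195267540325960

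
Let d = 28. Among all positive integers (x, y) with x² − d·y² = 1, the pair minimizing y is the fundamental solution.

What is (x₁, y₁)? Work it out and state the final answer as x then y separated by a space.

[5; 3,2,3,10] for √28; ℓ=4 ⇒ convergent index 3
step 0: (5, 1)  from 5·(1,0) + (0,1)
step 1: (16, 3)  from 3·(5,1) + (1,0)
step 2: (37, 7)  from 2·(16,3) + (5,1)
step 3: (127, 24)  from 3·(37,7) + (16,3)
→ (127, 24).  Check: 127²=16129, 28·24²=16128, difference 1.

127 24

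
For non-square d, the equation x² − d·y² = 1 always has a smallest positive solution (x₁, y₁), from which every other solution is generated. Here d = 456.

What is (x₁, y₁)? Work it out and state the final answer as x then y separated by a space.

[21; 2,1,4,1,2,42] for √456; ℓ=6 ⇒ convergent index 5
i=0: a=21 ⇒ p=21, q=1
…
i=4: a=1 ⇒ p=363, q=17
i=5: a=2 ⇒ p=1025, q=48
fundamental: x₁=1025, y₁=48  (since 1050625 − 456·2304 = 1)

1025 48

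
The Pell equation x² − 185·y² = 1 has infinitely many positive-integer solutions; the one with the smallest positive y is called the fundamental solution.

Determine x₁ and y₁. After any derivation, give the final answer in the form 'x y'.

√185 = [13; 1,1,1,1,26, …], period ℓ=5 (odd) → k=9
k=0  a_k=13  p_k/q_k = 13/1
…
k=2  a_k=1  p_k/q_k = 27/2
k=3  a_k=1  p_k/q_k = 41/3
k=4  a_k=1  p_k/q_k = 68/5
k=5  a_k=26  p_k/q_k = 1809/133
k=6  a_k=1  p_k/q_k = 1877/138
…
k=8  a_k=1  p_k/q_k = 5563/409
k=9  a_k=1  p_k/q_k = 9249/680
→ (9249, 680).  Check: 9249²=85544001, 185·680²=85544000, difference 1.

9249 680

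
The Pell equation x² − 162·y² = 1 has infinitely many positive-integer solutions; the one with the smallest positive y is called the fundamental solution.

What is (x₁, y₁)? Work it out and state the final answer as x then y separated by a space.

[12; 1,2,1,2,12,2,1,2,1,24] for √162; ℓ=10 ⇒ convergent index 9
i=0: a=12 ⇒ p=12, q=1
i=1: a=1 ⇒ p=13, q=1
i=2: a=2 ⇒ p=38, q=3
i=3: a=1 ⇒ p=51, q=4
…
i=5: a=12 ⇒ p=1731, q=136
…
i=8: a=2 ⇒ p=14268, q=1121
i=9: a=1 ⇒ p=19601, q=1540
(x₁, y₁) = (19601, 1540);  19601² − 162·1540² = 1 ✓

19601 1540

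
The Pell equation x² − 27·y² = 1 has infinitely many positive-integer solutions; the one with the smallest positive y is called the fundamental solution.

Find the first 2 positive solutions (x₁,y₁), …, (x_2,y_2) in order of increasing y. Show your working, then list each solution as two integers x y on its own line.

√27 → a₀=5, period (5,10); ℓ=2 even so k=1
k=0  a_k=5  p_k/q_k = 5/1
k=1  a_k=5  p_k/q_k = 26/5
fundamental: x₁=26, y₁=5  (since 676 − 27·25 = 1)
k=2:  x_2 = 26·26+27·5·5 = 1351,  y_2 = 26·5+5·26 = 260

26 5
1351 260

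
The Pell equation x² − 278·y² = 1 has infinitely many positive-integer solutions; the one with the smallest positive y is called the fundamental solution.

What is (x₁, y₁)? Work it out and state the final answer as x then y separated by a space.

√278 = [16; 1,2,16,2,1,32, …], period ℓ=6 (even) → k=5
step 0: (16, 1)  from 16·(1,0) + (0,1)
step 1: (17, 1)  from 1·(16,1) + (1,0)
step 2: (50, 3)  from 2·(17,1) + (16,1)
step 3: (817, 49)  from 16·(50,3) + (17,1)
step 4: (1684, 101)  from 2·(817,49) + (50,3)
step 5: (2501, 150)  from 1·(1684,101) + (817,49)
(x₁, y₁) = (2501, 150);  2501² − 278·150² = 1 ✓

2501 150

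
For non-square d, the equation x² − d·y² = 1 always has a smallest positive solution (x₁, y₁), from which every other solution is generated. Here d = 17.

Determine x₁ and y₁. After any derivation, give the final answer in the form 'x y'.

√17 = [4; 8, …], period ℓ=1 (odd) → k=1
i=0: a=4 ⇒ p=4, q=1
i=1: a=8 ⇒ p=33, q=8
→ (33, 8).  Check: 33²=1089, 17·8²=1088, difference 1.

33 8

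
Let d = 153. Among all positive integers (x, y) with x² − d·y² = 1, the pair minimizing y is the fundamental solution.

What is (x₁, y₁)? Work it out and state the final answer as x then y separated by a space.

√153 → a₀=12, period (2,1,2,2,2,1,2,24); ℓ=8 even so k=7
i=0: a=12 ⇒ p=12, q=1
i=1: a=2 ⇒ p=25, q=2
…
i=3: a=2 ⇒ p=99, q=8
i=4: a=2 ⇒ p=235, q=19
i=5: a=2 ⇒ p=569, q=46
i=6: a=1 ⇒ p=804, q=65
i=7: a=2 ⇒ p=2177, q=176
(x₁, y₁) = (2177, 176);  2177² − 153·176² = 1 ✓

2177 176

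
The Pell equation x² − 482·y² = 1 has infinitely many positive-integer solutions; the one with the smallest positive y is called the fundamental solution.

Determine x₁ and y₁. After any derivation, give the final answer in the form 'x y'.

d=482: √d = [21; 1,20,1,42] (ℓ=4, even), read p_3/q_3
a_0=21:  p_0=21·1+0=21,  q_0=21·0+1=1
…
a_2=20:  p_2=20·22+21=461,  q_2=20·1+1=21
a_3=1:  p_3=1·461+22=483,  q_3=1·21+1=22
fundamental: x₁=483, y₁=22  (since 233289 − 482·484 = 1)

483 22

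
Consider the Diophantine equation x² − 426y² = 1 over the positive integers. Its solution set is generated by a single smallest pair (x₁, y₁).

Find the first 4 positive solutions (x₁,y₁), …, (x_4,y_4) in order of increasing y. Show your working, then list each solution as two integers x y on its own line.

√426 → a₀=20, period (1,1,1,3,2,6,2,3,1,1,1,40); ℓ=12 even so k=11
a_0=20:  p_0=20·1+0=20,  q_0=20·0+1=1
a_1=1:  p_1=1·20+1=21,  q_1=1·1+0=1
…
a_3=1:  p_3=1·41+21=62,  q_3=1·2+1=3
a_4=3:  p_4=3·62+41=227,  q_4=3·3+2=11
…
a_7=2:  p_7=2·3323+516=7162,  q_7=2·161+25=347
…
a_10=1:  p_10=1·31971+24809=56780,  q_10=1·1549+1202=2751
a_11=1:  p_11=1·56780+31971=88751,  q_11=1·2751+1549=4300
(x₁, y₁) = (88751, 4300);  88751² − 426·4300² = 1 ✓
(88751+4300√426)^2 = 15753480001 + 763258600√426
(88751+4300√426)^3 = 2796274207048751 + 135479928012900√426
(88751+4300√426)^4 = 496344264283813920001 + 24047958181382517200√426

88751 4300
15753480001 763258600
2796274207048751 135479928012900
496344264283813920001 24047958181382517200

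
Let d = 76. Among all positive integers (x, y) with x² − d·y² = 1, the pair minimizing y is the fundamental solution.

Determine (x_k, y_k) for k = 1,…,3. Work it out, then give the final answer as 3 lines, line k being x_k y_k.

√76 → a₀=8, period (1,2,1,1,5,4,5,1,1,2,1,16); ℓ=12 even so k=11
step 0: (8, 1)  from 8·(1,0) + (0,1)
…
step 2: (26, 3)  from 2·(9,1) + (8,1)
step 3: (35, 4)  from 1·(26,3) + (9,1)
step 4: (61, 7)  from 1·(35,4) + (26,3)
step 5: (340, 39)  from 5·(61,7) + (35,4)
step 6: (1421, 163)  from 4·(340,39) + (61,7)
step 7: (7445, 854)  from 5·(1421,163) + (340,39)
step 8: (8866, 1017)  from 1·(7445,854) + (1421,163)
step 9: (16311, 1871)  from 1·(8866,1017) + (7445,854)
step 10: (41488, 4759)  from 2·(16311,1871) + (8866,1017)
step 11: (57799, 6630)  from 1·(41488,4759) + (16311,1871)
fundamental: x₁=57799, y₁=6630  (since 3340724401 − 76·43956900 = 1)
(57799+6630√76)^2 = 6681448801 + 766414740√76
(57799+6630√76)^3 = 772362118440199 + 88596011107890√76

57799 6630
6681448801 766414740
772362118440199 88596011107890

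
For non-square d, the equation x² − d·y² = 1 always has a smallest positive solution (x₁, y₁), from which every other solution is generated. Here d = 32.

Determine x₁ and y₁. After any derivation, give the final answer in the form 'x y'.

√32 → a₀=5, period (1,1,1,10); ℓ=4 even so k=3
i=0: a=5 ⇒ p=5, q=1
…
i=2: a=1 ⇒ p=11, q=2
i=3: a=1 ⇒ p=17, q=3
(x₁, y₁) = (17, 3);  17² − 32·3² = 1 ✓

17 3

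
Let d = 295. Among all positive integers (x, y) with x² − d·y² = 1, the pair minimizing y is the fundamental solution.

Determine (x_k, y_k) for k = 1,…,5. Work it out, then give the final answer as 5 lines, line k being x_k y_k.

2024999 117900
8201241900001 477494764200
33215013292518224999 1933852840020353700
134520737404664024967600001 7832100134376274949528400
544808717447381276777437550624999 31719989880021710940200100589500

[17; 5,1,2,3,2,6,2,3,2,1,5,34] for √295; ℓ=12 ⇒ convergent index 11
step 0: (17, 1)  from 17·(1,0) + (0,1)
…
step 2: (103, 6)  from 1·(86,5) + (17,1)
…
step 5: (2250, 131)  from 2·(979,57) + (292,17)
…
step 7: (31208, 1817)  from 2·(14479,843) + (2250,131)
…
step 10: (355517, 20699)  from 1·(247414,14405) + (108103,6294)
step 11: (2024999, 117900)  from 5·(355517,20699) + (247414,14405)
(x₁, y₁) = (2024999, 117900);  2024999² − 295·117900² = 1 ✓
(x_2, y_2) = (2024999·2024999 + 295·117900·117900, 2024999·117900 + 117900·2024999) = (8201241900001, 477494764200)
(x_3, y_3) = (2024999·8201241900001 + 295·117900·477494764200, 2024999·477494764200 + 117900·8201241900001) = (33215013292518224999, 1933852840020353700)
(x_4, y_4) = (2024999·33215013292518224999 + 295·117900·1933852840020353700, 2024999·1933852840020353700 + 117900·33215013292518224999) = (134520737404664024967600001, 7832100134376274949528400)
(x_5, y_5) = (2024999·134520737404664024967600001 + 295·117900·7832100134376274949528400, 2024999·7832100134376274949528400 + 117900·134520737404664024967600001) = (544808717447381276777437550624999, 31719989880021710940200100589500)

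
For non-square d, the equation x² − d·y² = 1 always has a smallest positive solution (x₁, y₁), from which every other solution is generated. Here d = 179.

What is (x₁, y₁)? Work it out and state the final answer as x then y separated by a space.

4190210 313191

d=179: √d = [13; 2,1,1,1,3,…,1,2,26] (ℓ=14, even), read p_13/q_13
step 0: (13, 1)  from 13·(1,0) + (0,1)
step 1: (27, 2)  from 2·(13,1) + (1,0)
…
step 5: (388, 29)  from 3·(107,8) + (67,5)
step 6: (2047, 153)  from 5·(388,29) + (107,8)
step 7: (26999, 2018)  from 13·(2047,153) + (388,29)
step 8: (137042, 10243)  from 5·(26999,2018) + (2047,153)
…
step 10: (575167, 42990)  from 1·(438125,32747) + (137042,10243)
step 11: (1013292, 75737)  from 1·(575167,42990) + (438125,32747)
step 12: (1588459, 118727)  from 1·(1013292,75737) + (575167,42990)
step 13: (4190210, 313191)  from 2·(1588459,118727) + (1013292,75737)
→ (4190210, 313191).  Check: 4190210²=17557859844100, 179·313191²=17557859844099, difference 1.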